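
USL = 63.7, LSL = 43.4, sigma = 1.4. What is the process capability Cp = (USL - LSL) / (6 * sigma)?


Cp = (63.7 - 43.4) / (6 * 1.4)

2.42


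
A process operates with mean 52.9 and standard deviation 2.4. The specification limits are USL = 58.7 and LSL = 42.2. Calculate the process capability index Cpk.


Cpu = (58.7 - 52.9) / (3 * 2.4) = 0.81
Cpl = (52.9 - 42.2) / (3 * 2.4) = 1.49
Cpk = min(0.81, 1.49) = 0.81

0.81


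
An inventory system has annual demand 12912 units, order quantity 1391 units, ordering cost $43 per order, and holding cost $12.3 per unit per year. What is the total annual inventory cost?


TC = 12912/1391 * 43 + 1391/2 * 12.3

$8953.80


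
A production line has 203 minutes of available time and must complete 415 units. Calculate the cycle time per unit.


Formula: CT = Available Time / Number of Units
CT = 203 min / 415 units
CT = 0.49 min/unit

0.49 min/unit


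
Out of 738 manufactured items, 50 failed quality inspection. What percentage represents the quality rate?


Formula: Quality Rate = Good Pieces / Total Pieces * 100
Good pieces = 738 - 50 = 688
QR = 688 / 738 * 100 = 93.2%

93.2%


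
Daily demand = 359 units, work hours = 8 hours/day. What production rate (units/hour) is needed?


Formula: Production Rate = Daily Demand / Available Hours
Rate = 359 units/day / 8 hours/day
Rate = 44.9 units/hour

44.9 units/hour


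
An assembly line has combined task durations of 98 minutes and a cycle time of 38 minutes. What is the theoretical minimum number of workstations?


Formula: N_min = ceil(Sum of Task Times / Cycle Time)
N_min = ceil(98 min / 38 min) = ceil(2.5789)
N_min = 3 stations

3


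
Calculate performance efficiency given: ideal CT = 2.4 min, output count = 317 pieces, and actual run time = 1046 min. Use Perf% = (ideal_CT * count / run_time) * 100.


Formula: Performance = (Ideal CT * Total Count) / Run Time * 100
Ideal output time = 2.4 * 317 = 760.8 min
Performance = 760.8 / 1046 * 100 = 72.7%

72.7%


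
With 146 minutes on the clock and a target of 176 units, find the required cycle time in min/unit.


Formula: CT = Available Time / Number of Units
CT = 146 min / 176 units
CT = 0.83 min/unit

0.83 min/unit


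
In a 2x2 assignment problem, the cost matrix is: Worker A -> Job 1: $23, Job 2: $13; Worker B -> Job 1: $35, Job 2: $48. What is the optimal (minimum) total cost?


Option 1: A->1 + B->2 = $23 + $48 = $71
Option 2: A->2 + B->1 = $13 + $35 = $48
Min cost = min($71, $48) = $48

$48


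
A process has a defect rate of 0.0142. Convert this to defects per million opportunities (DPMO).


DPMO = defect_rate * 1000000 = 0.0142 * 1000000

14200


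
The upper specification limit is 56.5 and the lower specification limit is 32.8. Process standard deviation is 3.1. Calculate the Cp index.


Cp = (56.5 - 32.8) / (6 * 3.1)

1.27


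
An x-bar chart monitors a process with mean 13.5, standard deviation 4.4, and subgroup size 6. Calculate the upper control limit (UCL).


UCL = 13.5 + 3 * 4.4 / sqrt(6)

18.89


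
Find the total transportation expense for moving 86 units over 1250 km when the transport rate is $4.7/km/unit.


TC = dist * cost * units = 1250 * 4.7 * 86 = $505250.00

$505250.00


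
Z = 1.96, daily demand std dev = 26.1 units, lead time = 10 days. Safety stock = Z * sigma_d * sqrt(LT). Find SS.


Formula: SS = z * sigma_d * sqrt(LT)
sqrt(LT) = sqrt(10) = 3.1623
SS = 1.96 * 26.1 * 3.1623
SS = 161.8 units

161.8 units


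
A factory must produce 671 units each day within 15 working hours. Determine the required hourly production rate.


Formula: Production Rate = Daily Demand / Available Hours
Rate = 671 units/day / 15 hours/day
Rate = 44.7 units/hour

44.7 units/hour


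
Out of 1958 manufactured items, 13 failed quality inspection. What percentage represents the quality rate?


Formula: Quality Rate = Good Pieces / Total Pieces * 100
Good pieces = 1958 - 13 = 1945
QR = 1945 / 1958 * 100 = 99.3%

99.3%


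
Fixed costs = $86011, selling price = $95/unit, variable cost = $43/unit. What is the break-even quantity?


Formula: BEQ = Fixed Costs / (Price - Variable Cost)
Contribution margin = $95 - $43 = $52/unit
BEQ = ceil($86011 / $52/unit) = ceil(1654.06) = 1655 units

1655 units


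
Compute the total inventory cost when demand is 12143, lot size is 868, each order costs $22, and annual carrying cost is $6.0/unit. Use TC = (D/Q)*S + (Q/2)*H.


TC = 12143/868 * 22 + 868/2 * 6.0

$2911.77


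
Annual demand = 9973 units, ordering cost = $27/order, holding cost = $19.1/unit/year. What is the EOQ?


Formula: EOQ = sqrt(2 * D * S / H)
Numerator: 2 * 9973 * 27 = 538542
2DS/H = 538542 / 19.1 = 28195.9
EOQ = sqrt(28195.9) = 167.9 units

167.9 units


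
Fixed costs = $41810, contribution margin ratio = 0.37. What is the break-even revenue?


Formula: BER = Fixed Costs / Contribution Margin Ratio
BER = $41810 / 0.37
BER = $113000.00 (to the nearest cent)

$113000.00


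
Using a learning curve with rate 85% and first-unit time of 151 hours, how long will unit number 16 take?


Formula: T_n = T_1 * (learning_rate)^(log2(n)) where learning_rate = rate/100
Doublings = log2(16) = 4
T_n = 151 * 0.85^4
T_n = 151 * 0.522 = 78.8 hours

78.8 hours


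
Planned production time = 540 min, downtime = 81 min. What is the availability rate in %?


Formula: Availability = (Planned Time - Downtime) / Planned Time * 100
Uptime = 540 - 81 = 459 min
Availability = 459 / 540 * 100 = 85.0%

85.0%


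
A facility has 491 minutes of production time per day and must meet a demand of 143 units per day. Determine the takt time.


Formula: Takt Time = Available Production Time / Customer Demand
Takt = 491 min/day / 143 units/day
Takt = 3.43 min/unit

3.43 min/unit


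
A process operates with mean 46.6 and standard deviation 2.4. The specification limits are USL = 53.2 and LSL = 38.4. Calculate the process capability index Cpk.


Cpu = (53.2 - 46.6) / (3 * 2.4) = 0.92
Cpl = (46.6 - 38.4) / (3 * 2.4) = 1.14
Cpk = min(0.92, 1.14) = 0.92

0.92


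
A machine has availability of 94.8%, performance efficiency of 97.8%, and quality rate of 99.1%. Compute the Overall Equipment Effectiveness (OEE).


Formula: OEE = Availability * Performance * Quality / 10000
A * P = 94.8% * 97.8% / 100 = 92.71%
OEE = 92.71% * 99.1% / 100 = 91.9%

91.9%


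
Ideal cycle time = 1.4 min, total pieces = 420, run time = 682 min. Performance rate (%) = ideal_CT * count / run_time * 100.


Formula: Performance = (Ideal CT * Total Count) / Run Time * 100
Ideal output time = 1.4 * 420 = 588.0 min
Performance = 588.0 / 682 * 100 = 86.2%

86.2%


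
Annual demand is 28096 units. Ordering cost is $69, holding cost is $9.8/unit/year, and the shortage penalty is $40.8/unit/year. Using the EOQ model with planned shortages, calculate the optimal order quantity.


Formula: EOQ* = sqrt(2DS/H) * sqrt((H+P)/P)
Base EOQ = sqrt(2*28096*69/9.8) = 629.0 units
Correction = sqrt((9.8+40.8)/40.8) = 1.11364
EOQ* = 629.0 * 1.11364 = 700.5 units

700.5 units


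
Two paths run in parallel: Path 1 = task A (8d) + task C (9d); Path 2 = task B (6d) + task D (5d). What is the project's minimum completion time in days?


Path 1 = 8 + 9 = 17 days
Path 2 = 6 + 5 = 11 days
Duration = max(17, 11) = 17 days

17 days


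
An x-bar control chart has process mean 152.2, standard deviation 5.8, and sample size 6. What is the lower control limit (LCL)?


LCL = 152.2 - 3 * 5.8 / sqrt(6)

145.1


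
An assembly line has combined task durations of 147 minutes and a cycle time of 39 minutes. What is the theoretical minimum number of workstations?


Formula: N_min = ceil(Sum of Task Times / Cycle Time)
N_min = ceil(147 min / 39 min) = ceil(3.7692)
N_min = 4 stations

4


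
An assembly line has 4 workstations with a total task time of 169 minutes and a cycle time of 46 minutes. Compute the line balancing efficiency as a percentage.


Formula: Efficiency = Sum of Task Times / (N_stations * CT) * 100
Total station capacity = 4 stations * 46 min = 184 min
Efficiency = 169 / 184 * 100 = 91.8%

91.8%


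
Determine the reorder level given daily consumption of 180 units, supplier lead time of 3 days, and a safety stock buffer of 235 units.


Formula: ROP = (Daily Demand * Lead Time) + Safety Stock
Demand during lead time = 180 * 3 = 540 units
ROP = 540 + 235 = 775 units

775 units


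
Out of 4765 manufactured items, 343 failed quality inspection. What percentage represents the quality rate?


Formula: Quality Rate = Good Pieces / Total Pieces * 100
Good pieces = 4765 - 343 = 4422
QR = 4422 / 4765 * 100 = 92.8%

92.8%


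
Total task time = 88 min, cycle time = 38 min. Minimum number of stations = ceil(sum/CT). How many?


Formula: N_min = ceil(Sum of Task Times / Cycle Time)
N_min = ceil(88 min / 38 min) = ceil(2.3158)
N_min = 3 stations

3


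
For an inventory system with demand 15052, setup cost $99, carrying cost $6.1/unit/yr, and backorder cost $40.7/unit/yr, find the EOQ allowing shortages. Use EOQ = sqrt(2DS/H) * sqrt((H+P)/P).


Formula: EOQ* = sqrt(2DS/H) * sqrt((H+P)/P)
Base EOQ = sqrt(2*15052*99/6.1) = 698.98 units
Correction = sqrt((6.1+40.7)/40.7) = 1.07232
EOQ* = 698.98 * 1.07232 = 749.5 units

749.5 units


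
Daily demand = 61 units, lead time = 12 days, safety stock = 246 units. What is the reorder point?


Formula: ROP = (Daily Demand * Lead Time) + Safety Stock
Demand during lead time = 61 * 12 = 732 units
ROP = 732 + 246 = 978 units

978 units


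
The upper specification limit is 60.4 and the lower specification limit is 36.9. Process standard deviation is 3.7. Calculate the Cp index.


Cp = (60.4 - 36.9) / (6 * 3.7)

1.06


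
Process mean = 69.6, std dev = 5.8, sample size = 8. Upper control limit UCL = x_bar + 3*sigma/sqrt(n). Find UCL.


UCL = 69.6 + 3 * 5.8 / sqrt(8)

75.75


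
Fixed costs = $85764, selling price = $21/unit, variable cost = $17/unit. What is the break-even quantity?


Formula: BEQ = Fixed Costs / (Price - Variable Cost)
Contribution margin = $21 - $17 = $4/unit
BEQ = ceil($85764 / $4/unit) = ceil(21441.0) = 21441 units

21441 units


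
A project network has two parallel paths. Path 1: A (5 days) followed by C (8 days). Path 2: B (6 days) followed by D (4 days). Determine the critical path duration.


Path 1 = 5 + 8 = 13 days
Path 2 = 6 + 4 = 10 days
Duration = max(13, 10) = 13 days

13 days


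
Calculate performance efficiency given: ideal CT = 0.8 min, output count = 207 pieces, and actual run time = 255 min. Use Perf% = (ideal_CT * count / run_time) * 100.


Formula: Performance = (Ideal CT * Total Count) / Run Time * 100
Ideal output time = 0.8 * 207 = 165.6 min
Performance = 165.6 / 255 * 100 = 64.9%

64.9%


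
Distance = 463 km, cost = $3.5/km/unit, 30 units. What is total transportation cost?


TC = dist * cost * units = 463 * 3.5 * 30 = $48615.00

$48615.00


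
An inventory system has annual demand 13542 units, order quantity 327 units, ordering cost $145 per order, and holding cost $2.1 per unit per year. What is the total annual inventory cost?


TC = 13542/327 * 145 + 327/2 * 2.1

$6348.21


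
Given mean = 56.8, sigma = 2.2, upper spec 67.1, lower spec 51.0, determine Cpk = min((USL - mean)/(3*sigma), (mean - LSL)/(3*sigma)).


Cpu = (67.1 - 56.8) / (3 * 2.2) = 1.56
Cpl = (56.8 - 51.0) / (3 * 2.2) = 0.88
Cpk = min(1.56, 0.88) = 0.88

0.88


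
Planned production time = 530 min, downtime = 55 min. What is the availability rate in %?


Formula: Availability = (Planned Time - Downtime) / Planned Time * 100
Uptime = 530 - 55 = 475 min
Availability = 475 / 530 * 100 = 89.6%

89.6%


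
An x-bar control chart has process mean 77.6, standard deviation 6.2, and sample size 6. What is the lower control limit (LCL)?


LCL = 77.6 - 3 * 6.2 / sqrt(6)

70.01


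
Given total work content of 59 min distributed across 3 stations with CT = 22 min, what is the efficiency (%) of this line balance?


Formula: Efficiency = Sum of Task Times / (N_stations * CT) * 100
Total station capacity = 3 stations * 22 min = 66 min
Efficiency = 59 / 66 * 100 = 89.4%

89.4%


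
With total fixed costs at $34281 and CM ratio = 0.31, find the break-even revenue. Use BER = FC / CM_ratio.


Formula: BER = Fixed Costs / Contribution Margin Ratio
BER = $34281 / 0.31
BER = $110583.87 (to the nearest cent)

$110583.87


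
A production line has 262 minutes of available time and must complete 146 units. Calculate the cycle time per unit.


Formula: CT = Available Time / Number of Units
CT = 262 min / 146 units
CT = 1.79 min/unit

1.79 min/unit


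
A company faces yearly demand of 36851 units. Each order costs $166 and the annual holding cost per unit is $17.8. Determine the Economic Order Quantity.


Formula: EOQ = sqrt(2 * D * S / H)
Numerator: 2 * 36851 * 166 = 12234532
2DS/H = 12234532 / 17.8 = 687333.3
EOQ = sqrt(687333.3) = 829.1 units

829.1 units


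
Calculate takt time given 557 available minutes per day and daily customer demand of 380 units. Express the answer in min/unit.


Formula: Takt Time = Available Production Time / Customer Demand
Takt = 557 min/day / 380 units/day
Takt = 1.47 min/unit

1.47 min/unit


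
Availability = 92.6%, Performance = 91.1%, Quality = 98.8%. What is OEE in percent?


Formula: OEE = Availability * Performance * Quality / 10000
A * P = 92.6% * 91.1% / 100 = 84.36%
OEE = 84.36% * 98.8% / 100 = 83.3%

83.3%


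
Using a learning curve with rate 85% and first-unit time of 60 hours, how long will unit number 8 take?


Formula: T_n = T_1 * (learning_rate)^(log2(n)) where learning_rate = rate/100
Doublings = log2(8) = 3
T_n = 60 * 0.85^3
T_n = 60 * 0.6141 = 36.8 hours

36.8 hours


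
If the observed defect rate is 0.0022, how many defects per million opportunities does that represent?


DPMO = defect_rate * 1000000 = 0.0022 * 1000000

2200


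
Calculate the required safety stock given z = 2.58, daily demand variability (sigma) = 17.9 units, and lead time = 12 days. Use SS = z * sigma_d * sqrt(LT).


Formula: SS = z * sigma_d * sqrt(LT)
sqrt(LT) = sqrt(12) = 3.4641
SS = 2.58 * 17.9 * 3.4641
SS = 160.0 units

160.0 units


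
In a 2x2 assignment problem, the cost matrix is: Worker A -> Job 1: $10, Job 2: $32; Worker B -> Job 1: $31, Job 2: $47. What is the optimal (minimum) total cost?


Option 1: A->1 + B->2 = $10 + $47 = $57
Option 2: A->2 + B->1 = $32 + $31 = $63
Min cost = min($57, $63) = $57

$57


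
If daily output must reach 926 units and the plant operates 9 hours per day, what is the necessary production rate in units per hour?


Formula: Production Rate = Daily Demand / Available Hours
Rate = 926 units/day / 9 hours/day
Rate = 102.9 units/hour

102.9 units/hour


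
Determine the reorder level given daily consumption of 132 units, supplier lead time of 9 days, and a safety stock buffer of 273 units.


Formula: ROP = (Daily Demand * Lead Time) + Safety Stock
Demand during lead time = 132 * 9 = 1188 units
ROP = 1188 + 273 = 1461 units

1461 units


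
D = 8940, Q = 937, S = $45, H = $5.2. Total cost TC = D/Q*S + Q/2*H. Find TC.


TC = 8940/937 * 45 + 937/2 * 5.2

$2865.55


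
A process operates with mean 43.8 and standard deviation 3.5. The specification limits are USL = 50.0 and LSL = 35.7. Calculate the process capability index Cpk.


Cpu = (50.0 - 43.8) / (3 * 3.5) = 0.59
Cpl = (43.8 - 35.7) / (3 * 3.5) = 0.77
Cpk = min(0.59, 0.77) = 0.59

0.59


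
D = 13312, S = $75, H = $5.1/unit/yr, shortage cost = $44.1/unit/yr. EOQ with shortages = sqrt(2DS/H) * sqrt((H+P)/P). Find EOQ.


Formula: EOQ* = sqrt(2DS/H) * sqrt((H+P)/P)
Base EOQ = sqrt(2*13312*75/5.1) = 625.72 units
Correction = sqrt((5.1+44.1)/44.1) = 1.05624
EOQ* = 625.72 * 1.05624 = 660.9 units

660.9 units


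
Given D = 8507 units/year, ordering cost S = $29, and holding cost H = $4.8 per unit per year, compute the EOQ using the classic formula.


Formula: EOQ = sqrt(2 * D * S / H)
Numerator: 2 * 8507 * 29 = 493406
2DS/H = 493406 / 4.8 = 102792.9
EOQ = sqrt(102792.9) = 320.6 units

320.6 units


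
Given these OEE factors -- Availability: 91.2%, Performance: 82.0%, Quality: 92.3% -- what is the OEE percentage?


Formula: OEE = Availability * Performance * Quality / 10000
A * P = 91.2% * 82.0% / 100 = 74.78%
OEE = 74.78% * 92.3% / 100 = 69.0%

69.0%


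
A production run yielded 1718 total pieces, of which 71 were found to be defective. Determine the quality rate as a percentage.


Formula: Quality Rate = Good Pieces / Total Pieces * 100
Good pieces = 1718 - 71 = 1647
QR = 1647 / 1718 * 100 = 95.9%

95.9%


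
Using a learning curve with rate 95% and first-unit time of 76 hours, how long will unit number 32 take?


Formula: T_n = T_1 * (learning_rate)^(log2(n)) where learning_rate = rate/100
Doublings = log2(32) = 5
T_n = 76 * 0.95^5
T_n = 76 * 0.7738 = 58.8 hours

58.8 hours


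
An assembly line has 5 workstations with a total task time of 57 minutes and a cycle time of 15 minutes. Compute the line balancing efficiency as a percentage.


Formula: Efficiency = Sum of Task Times / (N_stations * CT) * 100
Total station capacity = 5 stations * 15 min = 75 min
Efficiency = 57 / 75 * 100 = 76.0%

76.0%


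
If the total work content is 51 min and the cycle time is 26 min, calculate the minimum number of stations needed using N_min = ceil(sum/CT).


Formula: N_min = ceil(Sum of Task Times / Cycle Time)
N_min = ceil(51 min / 26 min) = ceil(1.9615)
N_min = 2 stations

2


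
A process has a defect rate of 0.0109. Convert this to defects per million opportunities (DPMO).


DPMO = defect_rate * 1000000 = 0.0109 * 1000000

10900


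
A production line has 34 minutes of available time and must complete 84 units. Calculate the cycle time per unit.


Formula: CT = Available Time / Number of Units
CT = 34 min / 84 units
CT = 0.4 min/unit

0.4 min/unit


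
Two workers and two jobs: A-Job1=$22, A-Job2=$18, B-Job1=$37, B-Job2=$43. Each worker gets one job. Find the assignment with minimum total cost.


Option 1: A->1 + B->2 = $22 + $43 = $65
Option 2: A->2 + B->1 = $18 + $37 = $55
Min cost = min($65, $55) = $55

$55


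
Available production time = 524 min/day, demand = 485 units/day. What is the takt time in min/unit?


Formula: Takt Time = Available Production Time / Customer Demand
Takt = 524 min/day / 485 units/day
Takt = 1.08 min/unit

1.08 min/unit


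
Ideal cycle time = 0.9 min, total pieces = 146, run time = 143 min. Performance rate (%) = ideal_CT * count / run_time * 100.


Formula: Performance = (Ideal CT * Total Count) / Run Time * 100
Ideal output time = 0.9 * 146 = 131.4 min
Performance = 131.4 / 143 * 100 = 91.9%

91.9%


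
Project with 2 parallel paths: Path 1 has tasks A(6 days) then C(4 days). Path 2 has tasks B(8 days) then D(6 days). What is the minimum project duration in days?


Path 1 = 6 + 4 = 10 days
Path 2 = 8 + 6 = 14 days
Duration = max(10, 14) = 14 days

14 days


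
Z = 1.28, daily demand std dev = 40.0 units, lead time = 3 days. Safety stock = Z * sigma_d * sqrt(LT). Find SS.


Formula: SS = z * sigma_d * sqrt(LT)
sqrt(LT) = sqrt(3) = 1.7321
SS = 1.28 * 40.0 * 1.7321
SS = 88.7 units

88.7 units


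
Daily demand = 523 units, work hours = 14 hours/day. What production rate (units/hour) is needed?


Formula: Production Rate = Daily Demand / Available Hours
Rate = 523 units/day / 14 hours/day
Rate = 37.4 units/hour

37.4 units/hour


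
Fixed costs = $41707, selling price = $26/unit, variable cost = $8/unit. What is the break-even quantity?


Formula: BEQ = Fixed Costs / (Price - Variable Cost)
Contribution margin = $26 - $8 = $18/unit
BEQ = ceil($41707 / $18/unit) = ceil(2317.06) = 2318 units

2318 units


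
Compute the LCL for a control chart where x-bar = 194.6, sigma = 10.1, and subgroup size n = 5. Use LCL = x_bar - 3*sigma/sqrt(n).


LCL = 194.6 - 3 * 10.1 / sqrt(5)

181.05


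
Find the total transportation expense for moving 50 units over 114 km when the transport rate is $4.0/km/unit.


TC = dist * cost * units = 114 * 4.0 * 50 = $22800.00

$22800.00


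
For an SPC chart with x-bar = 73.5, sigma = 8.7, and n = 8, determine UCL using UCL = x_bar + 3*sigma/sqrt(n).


UCL = 73.5 + 3 * 8.7 / sqrt(8)

82.73


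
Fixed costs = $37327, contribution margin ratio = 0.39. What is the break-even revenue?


Formula: BER = Fixed Costs / Contribution Margin Ratio
BER = $37327 / 0.39
BER = $95710.26 (to the nearest cent)

$95710.26


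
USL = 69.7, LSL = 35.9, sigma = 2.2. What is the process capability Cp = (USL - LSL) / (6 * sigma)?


Cp = (69.7 - 35.9) / (6 * 2.2)

2.56


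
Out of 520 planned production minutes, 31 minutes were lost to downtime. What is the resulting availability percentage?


Formula: Availability = (Planned Time - Downtime) / Planned Time * 100
Uptime = 520 - 31 = 489 min
Availability = 489 / 520 * 100 = 94.0%

94.0%


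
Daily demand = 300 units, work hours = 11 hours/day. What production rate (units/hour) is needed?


Formula: Production Rate = Daily Demand / Available Hours
Rate = 300 units/day / 11 hours/day
Rate = 27.3 units/hour

27.3 units/hour


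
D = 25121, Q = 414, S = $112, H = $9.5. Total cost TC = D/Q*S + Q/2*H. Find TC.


TC = 25121/414 * 112 + 414/2 * 9.5

$8762.52


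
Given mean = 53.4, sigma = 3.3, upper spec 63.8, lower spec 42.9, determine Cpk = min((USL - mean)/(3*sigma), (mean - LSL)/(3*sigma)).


Cpu = (63.8 - 53.4) / (3 * 3.3) = 1.05
Cpl = (53.4 - 42.9) / (3 * 3.3) = 1.06
Cpk = min(1.05, 1.06) = 1.05

1.05


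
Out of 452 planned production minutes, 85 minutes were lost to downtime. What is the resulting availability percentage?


Formula: Availability = (Planned Time - Downtime) / Planned Time * 100
Uptime = 452 - 85 = 367 min
Availability = 367 / 452 * 100 = 81.2%

81.2%


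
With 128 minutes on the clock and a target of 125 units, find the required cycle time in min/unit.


Formula: CT = Available Time / Number of Units
CT = 128 min / 125 units
CT = 1.02 min/unit

1.02 min/unit


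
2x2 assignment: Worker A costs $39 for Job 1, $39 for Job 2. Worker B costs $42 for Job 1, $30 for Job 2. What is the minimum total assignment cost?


Option 1: A->1 + B->2 = $39 + $30 = $69
Option 2: A->2 + B->1 = $39 + $42 = $81
Min cost = min($69, $81) = $69

$69


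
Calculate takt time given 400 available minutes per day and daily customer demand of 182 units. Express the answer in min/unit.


Formula: Takt Time = Available Production Time / Customer Demand
Takt = 400 min/day / 182 units/day
Takt = 2.2 min/unit

2.2 min/unit


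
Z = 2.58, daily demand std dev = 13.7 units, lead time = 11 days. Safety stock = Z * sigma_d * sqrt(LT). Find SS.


Formula: SS = z * sigma_d * sqrt(LT)
sqrt(LT) = sqrt(11) = 3.3166
SS = 2.58 * 13.7 * 3.3166
SS = 117.2 units

117.2 units


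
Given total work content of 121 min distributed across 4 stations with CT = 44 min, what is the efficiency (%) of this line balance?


Formula: Efficiency = Sum of Task Times / (N_stations * CT) * 100
Total station capacity = 4 stations * 44 min = 176 min
Efficiency = 121 / 176 * 100 = 68.8%

68.8%


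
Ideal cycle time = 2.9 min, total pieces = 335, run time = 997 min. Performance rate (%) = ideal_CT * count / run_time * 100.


Formula: Performance = (Ideal CT * Total Count) / Run Time * 100
Ideal output time = 2.9 * 335 = 971.5 min
Performance = 971.5 / 997 * 100 = 97.4%

97.4%


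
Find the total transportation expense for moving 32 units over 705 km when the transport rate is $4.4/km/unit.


TC = dist * cost * units = 705 * 4.4 * 32 = $99264.00

$99264.00


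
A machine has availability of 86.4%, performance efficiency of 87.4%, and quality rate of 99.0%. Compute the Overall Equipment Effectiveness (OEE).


Formula: OEE = Availability * Performance * Quality / 10000
A * P = 86.4% * 87.4% / 100 = 75.51%
OEE = 75.51% * 99.0% / 100 = 74.8%

74.8%


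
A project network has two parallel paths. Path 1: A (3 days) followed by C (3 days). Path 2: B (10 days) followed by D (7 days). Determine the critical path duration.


Path 1 = 3 + 3 = 6 days
Path 2 = 10 + 7 = 17 days
Duration = max(6, 17) = 17 days

17 days


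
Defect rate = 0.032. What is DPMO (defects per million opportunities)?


DPMO = defect_rate * 1000000 = 0.032 * 1000000

32000


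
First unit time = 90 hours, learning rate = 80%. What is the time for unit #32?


Formula: T_n = T_1 * (learning_rate)^(log2(n)) where learning_rate = rate/100
Doublings = log2(32) = 5
T_n = 90 * 0.8^5
T_n = 90 * 0.3277 = 29.5 hours

29.5 hours


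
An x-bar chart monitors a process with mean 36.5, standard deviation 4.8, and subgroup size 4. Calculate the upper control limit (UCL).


UCL = 36.5 + 3 * 4.8 / sqrt(4)

43.7


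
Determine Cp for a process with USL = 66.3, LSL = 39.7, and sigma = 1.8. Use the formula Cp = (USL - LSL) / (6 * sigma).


Cp = (66.3 - 39.7) / (6 * 1.8)

2.46


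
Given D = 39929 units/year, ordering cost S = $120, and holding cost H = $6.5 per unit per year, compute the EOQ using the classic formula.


Formula: EOQ = sqrt(2 * D * S / H)
Numerator: 2 * 39929 * 120 = 9582960
2DS/H = 9582960 / 6.5 = 1474301.5
EOQ = sqrt(1474301.5) = 1214.2 units

1214.2 units


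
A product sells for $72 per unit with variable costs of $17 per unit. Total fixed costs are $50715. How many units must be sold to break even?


Formula: BEQ = Fixed Costs / (Price - Variable Cost)
Contribution margin = $72 - $17 = $55/unit
BEQ = ceil($50715 / $55/unit) = ceil(922.09) = 923 units

923 units


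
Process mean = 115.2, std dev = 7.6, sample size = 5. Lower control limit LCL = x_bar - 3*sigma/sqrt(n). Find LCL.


LCL = 115.2 - 3 * 7.6 / sqrt(5)

105.0


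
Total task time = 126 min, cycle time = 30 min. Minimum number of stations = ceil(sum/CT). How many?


Formula: N_min = ceil(Sum of Task Times / Cycle Time)
N_min = ceil(126 min / 30 min) = ceil(4.2)
N_min = 5 stations

5


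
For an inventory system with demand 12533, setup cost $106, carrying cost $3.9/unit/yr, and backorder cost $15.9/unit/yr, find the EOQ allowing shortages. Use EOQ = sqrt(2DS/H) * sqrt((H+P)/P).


Formula: EOQ* = sqrt(2DS/H) * sqrt((H+P)/P)
Base EOQ = sqrt(2*12533*106/3.9) = 825.4 units
Correction = sqrt((3.9+15.9)/15.9) = 1.11592
EOQ* = 825.4 * 1.11592 = 921.1 units

921.1 units


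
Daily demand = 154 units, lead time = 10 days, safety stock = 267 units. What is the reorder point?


Formula: ROP = (Daily Demand * Lead Time) + Safety Stock
Demand during lead time = 154 * 10 = 1540 units
ROP = 1540 + 267 = 1807 units

1807 units


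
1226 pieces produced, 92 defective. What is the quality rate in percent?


Formula: Quality Rate = Good Pieces / Total Pieces * 100
Good pieces = 1226 - 92 = 1134
QR = 1134 / 1226 * 100 = 92.5%

92.5%


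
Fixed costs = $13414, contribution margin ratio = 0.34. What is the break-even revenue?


Formula: BER = Fixed Costs / Contribution Margin Ratio
BER = $13414 / 0.34
BER = $39452.94 (to the nearest cent)

$39452.94


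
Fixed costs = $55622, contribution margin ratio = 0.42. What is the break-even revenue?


Formula: BER = Fixed Costs / Contribution Margin Ratio
BER = $55622 / 0.42
BER = $132433.33 (to the nearest cent)

$132433.33


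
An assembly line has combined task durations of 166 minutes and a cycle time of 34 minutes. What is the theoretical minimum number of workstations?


Formula: N_min = ceil(Sum of Task Times / Cycle Time)
N_min = ceil(166 min / 34 min) = ceil(4.8824)
N_min = 5 stations

5


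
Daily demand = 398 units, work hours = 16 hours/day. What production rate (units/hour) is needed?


Formula: Production Rate = Daily Demand / Available Hours
Rate = 398 units/day / 16 hours/day
Rate = 24.9 units/hour

24.9 units/hour


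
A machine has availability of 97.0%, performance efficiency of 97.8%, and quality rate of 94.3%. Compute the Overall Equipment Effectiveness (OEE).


Formula: OEE = Availability * Performance * Quality / 10000
A * P = 97.0% * 97.8% / 100 = 94.87%
OEE = 94.87% * 94.3% / 100 = 89.5%

89.5%


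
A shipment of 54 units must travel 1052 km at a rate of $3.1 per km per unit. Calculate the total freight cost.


TC = dist * cost * units = 1052 * 3.1 * 54 = $176104.80

$176104.80


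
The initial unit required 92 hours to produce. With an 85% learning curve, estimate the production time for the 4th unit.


Formula: T_n = T_1 * (learning_rate)^(log2(n)) where learning_rate = rate/100
Doublings = log2(4) = 2
T_n = 92 * 0.85^2
T_n = 92 * 0.7225 = 66.5 hours

66.5 hours


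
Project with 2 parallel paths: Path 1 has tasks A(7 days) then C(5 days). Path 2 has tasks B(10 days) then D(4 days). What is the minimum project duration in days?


Path 1 = 7 + 5 = 12 days
Path 2 = 10 + 4 = 14 days
Duration = max(12, 14) = 14 days

14 days


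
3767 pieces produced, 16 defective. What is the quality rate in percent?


Formula: Quality Rate = Good Pieces / Total Pieces * 100
Good pieces = 3767 - 16 = 3751
QR = 3751 / 3767 * 100 = 99.6%

99.6%


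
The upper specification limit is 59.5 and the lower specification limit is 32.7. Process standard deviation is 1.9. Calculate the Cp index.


Cp = (59.5 - 32.7) / (6 * 1.9)

2.35


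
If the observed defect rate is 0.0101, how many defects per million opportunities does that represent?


DPMO = defect_rate * 1000000 = 0.0101 * 1000000

10100


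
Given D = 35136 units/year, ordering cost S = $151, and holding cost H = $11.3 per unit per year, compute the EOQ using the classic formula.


Formula: EOQ = sqrt(2 * D * S / H)
Numerator: 2 * 35136 * 151 = 10611072
2DS/H = 10611072 / 11.3 = 939032.9
EOQ = sqrt(939032.9) = 969.0 units

969.0 units


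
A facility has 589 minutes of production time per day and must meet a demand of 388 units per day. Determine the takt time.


Formula: Takt Time = Available Production Time / Customer Demand
Takt = 589 min/day / 388 units/day
Takt = 1.52 min/unit

1.52 min/unit


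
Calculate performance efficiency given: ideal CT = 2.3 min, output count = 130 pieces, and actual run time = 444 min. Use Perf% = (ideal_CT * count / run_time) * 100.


Formula: Performance = (Ideal CT * Total Count) / Run Time * 100
Ideal output time = 2.3 * 130 = 299.0 min
Performance = 299.0 / 444 * 100 = 67.3%

67.3%


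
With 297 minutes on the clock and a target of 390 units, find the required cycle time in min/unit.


Formula: CT = Available Time / Number of Units
CT = 297 min / 390 units
CT = 0.76 min/unit

0.76 min/unit


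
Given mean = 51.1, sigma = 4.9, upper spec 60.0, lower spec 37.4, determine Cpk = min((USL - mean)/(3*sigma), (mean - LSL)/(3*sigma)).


Cpu = (60.0 - 51.1) / (3 * 4.9) = 0.61
Cpl = (51.1 - 37.4) / (3 * 4.9) = 0.93
Cpk = min(0.61, 0.93) = 0.61

0.61


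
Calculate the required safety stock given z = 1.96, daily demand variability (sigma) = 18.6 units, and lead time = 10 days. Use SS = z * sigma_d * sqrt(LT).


Formula: SS = z * sigma_d * sqrt(LT)
sqrt(LT) = sqrt(10) = 3.1623
SS = 1.96 * 18.6 * 3.1623
SS = 115.3 units

115.3 units


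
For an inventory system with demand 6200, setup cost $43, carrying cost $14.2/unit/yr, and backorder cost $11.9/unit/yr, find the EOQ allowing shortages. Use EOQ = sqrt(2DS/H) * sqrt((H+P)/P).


Formula: EOQ* = sqrt(2DS/H) * sqrt((H+P)/P)
Base EOQ = sqrt(2*6200*43/14.2) = 193.78 units
Correction = sqrt((14.2+11.9)/11.9) = 1.48097
EOQ* = 193.78 * 1.48097 = 287.0 units

287.0 units


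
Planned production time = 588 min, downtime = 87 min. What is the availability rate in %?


Formula: Availability = (Planned Time - Downtime) / Planned Time * 100
Uptime = 588 - 87 = 501 min
Availability = 501 / 588 * 100 = 85.2%

85.2%


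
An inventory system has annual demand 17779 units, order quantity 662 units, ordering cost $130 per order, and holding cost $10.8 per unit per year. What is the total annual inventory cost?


TC = 17779/662 * 130 + 662/2 * 10.8

$7066.14


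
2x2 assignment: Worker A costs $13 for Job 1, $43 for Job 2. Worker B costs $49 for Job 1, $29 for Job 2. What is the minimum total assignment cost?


Option 1: A->1 + B->2 = $13 + $29 = $42
Option 2: A->2 + B->1 = $43 + $49 = $92
Min cost = min($42, $92) = $42

$42


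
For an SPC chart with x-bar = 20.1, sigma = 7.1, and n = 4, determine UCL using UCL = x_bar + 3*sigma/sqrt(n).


UCL = 20.1 + 3 * 7.1 / sqrt(4)

30.75


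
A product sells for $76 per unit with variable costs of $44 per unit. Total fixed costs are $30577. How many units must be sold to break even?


Formula: BEQ = Fixed Costs / (Price - Variable Cost)
Contribution margin = $76 - $44 = $32/unit
BEQ = ceil($30577 / $32/unit) = ceil(955.53) = 956 units

956 units


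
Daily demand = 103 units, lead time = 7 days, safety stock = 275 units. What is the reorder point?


Formula: ROP = (Daily Demand * Lead Time) + Safety Stock
Demand during lead time = 103 * 7 = 721 units
ROP = 721 + 275 = 996 units

996 units


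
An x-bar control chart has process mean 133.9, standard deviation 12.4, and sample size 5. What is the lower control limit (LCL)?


LCL = 133.9 - 3 * 12.4 / sqrt(5)

117.26


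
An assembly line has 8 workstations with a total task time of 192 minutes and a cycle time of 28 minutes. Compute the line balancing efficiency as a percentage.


Formula: Efficiency = Sum of Task Times / (N_stations * CT) * 100
Total station capacity = 8 stations * 28 min = 224 min
Efficiency = 192 / 224 * 100 = 85.7%

85.7%


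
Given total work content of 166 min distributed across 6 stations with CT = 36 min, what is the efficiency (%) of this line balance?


Formula: Efficiency = Sum of Task Times / (N_stations * CT) * 100
Total station capacity = 6 stations * 36 min = 216 min
Efficiency = 166 / 216 * 100 = 76.9%

76.9%


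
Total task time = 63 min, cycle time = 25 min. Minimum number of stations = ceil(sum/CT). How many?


Formula: N_min = ceil(Sum of Task Times / Cycle Time)
N_min = ceil(63 min / 25 min) = ceil(2.52)
N_min = 3 stations

3


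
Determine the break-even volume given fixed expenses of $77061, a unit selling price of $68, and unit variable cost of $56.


Formula: BEQ = Fixed Costs / (Price - Variable Cost)
Contribution margin = $68 - $56 = $12/unit
BEQ = ceil($77061 / $12/unit) = ceil(6421.75) = 6422 units

6422 units


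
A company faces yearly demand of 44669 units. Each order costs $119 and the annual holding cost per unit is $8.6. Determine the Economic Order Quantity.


Formula: EOQ = sqrt(2 * D * S / H)
Numerator: 2 * 44669 * 119 = 10631222
2DS/H = 10631222 / 8.6 = 1236188.6
EOQ = sqrt(1236188.6) = 1111.8 units

1111.8 units


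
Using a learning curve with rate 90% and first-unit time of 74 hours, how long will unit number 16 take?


Formula: T_n = T_1 * (learning_rate)^(log2(n)) where learning_rate = rate/100
Doublings = log2(16) = 4
T_n = 74 * 0.9^4
T_n = 74 * 0.6561 = 48.6 hours

48.6 hours


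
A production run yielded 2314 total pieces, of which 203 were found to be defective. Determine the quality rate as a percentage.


Formula: Quality Rate = Good Pieces / Total Pieces * 100
Good pieces = 2314 - 203 = 2111
QR = 2111 / 2314 * 100 = 91.2%

91.2%


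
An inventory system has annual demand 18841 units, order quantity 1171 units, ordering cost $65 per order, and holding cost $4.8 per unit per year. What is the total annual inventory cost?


TC = 18841/1171 * 65 + 1171/2 * 4.8

$3856.23


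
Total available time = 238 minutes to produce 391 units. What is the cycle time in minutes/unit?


Formula: CT = Available Time / Number of Units
CT = 238 min / 391 units
CT = 0.61 min/unit

0.61 min/unit


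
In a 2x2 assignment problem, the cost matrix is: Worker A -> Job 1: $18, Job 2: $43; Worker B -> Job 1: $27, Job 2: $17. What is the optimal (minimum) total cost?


Option 1: A->1 + B->2 = $18 + $17 = $35
Option 2: A->2 + B->1 = $43 + $27 = $70
Min cost = min($35, $70) = $35

$35


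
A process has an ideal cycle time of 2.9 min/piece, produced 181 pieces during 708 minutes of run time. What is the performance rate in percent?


Formula: Performance = (Ideal CT * Total Count) / Run Time * 100
Ideal output time = 2.9 * 181 = 524.9 min
Performance = 524.9 / 708 * 100 = 74.1%

74.1%


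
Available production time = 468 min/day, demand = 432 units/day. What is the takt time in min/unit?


Formula: Takt Time = Available Production Time / Customer Demand
Takt = 468 min/day / 432 units/day
Takt = 1.08 min/unit

1.08 min/unit


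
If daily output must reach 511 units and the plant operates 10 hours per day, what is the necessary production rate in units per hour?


Formula: Production Rate = Daily Demand / Available Hours
Rate = 511 units/day / 10 hours/day
Rate = 51.1 units/hour

51.1 units/hour


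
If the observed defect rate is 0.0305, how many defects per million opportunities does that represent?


DPMO = defect_rate * 1000000 = 0.0305 * 1000000

30500


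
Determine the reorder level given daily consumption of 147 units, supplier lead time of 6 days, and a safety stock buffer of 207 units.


Formula: ROP = (Daily Demand * Lead Time) + Safety Stock
Demand during lead time = 147 * 6 = 882 units
ROP = 882 + 207 = 1089 units

1089 units


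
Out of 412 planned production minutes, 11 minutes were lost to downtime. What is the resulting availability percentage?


Formula: Availability = (Planned Time - Downtime) / Planned Time * 100
Uptime = 412 - 11 = 401 min
Availability = 401 / 412 * 100 = 97.3%

97.3%


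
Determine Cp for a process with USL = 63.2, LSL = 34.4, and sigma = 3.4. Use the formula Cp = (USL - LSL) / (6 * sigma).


Cp = (63.2 - 34.4) / (6 * 3.4)

1.41


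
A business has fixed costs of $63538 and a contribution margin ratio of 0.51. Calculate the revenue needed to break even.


Formula: BER = Fixed Costs / Contribution Margin Ratio
BER = $63538 / 0.51
BER = $124584.31 (to the nearest cent)

$124584.31


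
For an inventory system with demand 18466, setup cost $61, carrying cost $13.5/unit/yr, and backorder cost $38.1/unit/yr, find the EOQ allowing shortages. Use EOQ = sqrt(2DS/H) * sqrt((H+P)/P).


Formula: EOQ* = sqrt(2DS/H) * sqrt((H+P)/P)
Base EOQ = sqrt(2*18466*61/13.5) = 408.51 units
Correction = sqrt((13.5+38.1)/38.1) = 1.16376
EOQ* = 408.51 * 1.16376 = 475.4 units

475.4 units


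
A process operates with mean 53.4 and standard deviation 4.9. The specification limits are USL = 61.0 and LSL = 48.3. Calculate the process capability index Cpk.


Cpu = (61.0 - 53.4) / (3 * 4.9) = 0.52
Cpl = (53.4 - 48.3) / (3 * 4.9) = 0.35
Cpk = min(0.52, 0.35) = 0.35

0.35


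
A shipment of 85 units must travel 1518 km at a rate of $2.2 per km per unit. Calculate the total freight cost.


TC = dist * cost * units = 1518 * 2.2 * 85 = $283866.00

$283866.00


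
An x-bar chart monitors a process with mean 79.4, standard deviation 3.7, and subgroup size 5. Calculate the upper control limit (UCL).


UCL = 79.4 + 3 * 3.7 / sqrt(5)

84.36


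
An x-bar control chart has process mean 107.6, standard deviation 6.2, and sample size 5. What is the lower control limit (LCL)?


LCL = 107.6 - 3 * 6.2 / sqrt(5)

99.28


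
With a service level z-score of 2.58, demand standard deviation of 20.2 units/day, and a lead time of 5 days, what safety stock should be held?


Formula: SS = z * sigma_d * sqrt(LT)
sqrt(LT) = sqrt(5) = 2.2361
SS = 2.58 * 20.2 * 2.2361
SS = 116.5 units

116.5 units


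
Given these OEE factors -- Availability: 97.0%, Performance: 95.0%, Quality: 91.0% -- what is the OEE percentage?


Formula: OEE = Availability * Performance * Quality / 10000
A * P = 97.0% * 95.0% / 100 = 92.15%
OEE = 92.15% * 91.0% / 100 = 83.9%

83.9%
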